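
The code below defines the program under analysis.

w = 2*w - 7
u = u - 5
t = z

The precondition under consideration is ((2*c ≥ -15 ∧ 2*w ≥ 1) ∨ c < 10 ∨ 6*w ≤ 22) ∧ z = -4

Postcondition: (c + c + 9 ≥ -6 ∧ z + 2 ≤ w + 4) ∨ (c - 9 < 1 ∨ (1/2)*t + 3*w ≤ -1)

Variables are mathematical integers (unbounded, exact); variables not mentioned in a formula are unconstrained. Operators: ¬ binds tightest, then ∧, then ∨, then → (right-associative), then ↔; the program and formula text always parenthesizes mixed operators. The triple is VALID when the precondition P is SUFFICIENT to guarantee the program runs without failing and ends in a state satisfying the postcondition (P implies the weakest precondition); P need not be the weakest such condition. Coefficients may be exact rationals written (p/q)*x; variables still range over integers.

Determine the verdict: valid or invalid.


Working backward. After the program, the postcondition (c + c + 9 ≥ -6 ∧ z + 2 ≤ w + 4) ∨ (c - 9 < 1 ∨ (1/2)*t + 3*w ≤ -1) must hold; in canonical form it is (2*c ≥ -15 ∧ z ≤ w + 2) ∨ c < 10 ∨ (1/2)*t + 3*w ≤ -1.
Before t := z: (2*c ≥ -15 ∧ z ≤ w + 2) ∨ c < 10 ∨ 3*w + (1/2)*z ≤ -1
Before u := u - 5: (2*c ≥ -15 ∧ z ≤ w + 2) ∨ c < 10 ∨ 3*w + (1/2)*z ≤ -1
Before w := 2*w - 7: (2*c ≥ -15 ∧ z ≤ 2*w - 5) ∨ c < 10 ∨ 6*w + (1/2)*z ≤ 20
The weakest precondition is (2*c ≥ -15 ∧ z ≤ 2*w - 5) ∨ c < 10 ∨ 6*w + (1/2)*z ≤ 20.
Check whether ((2*c ≥ -15 ∧ 2*w ≥ 1) ∨ c < 10 ∨ 6*w ≤ 22) ∧ z = -4 implies it.
Every state satisfying the precondition satisfies the weakest precondition: the implication holds.
Answer: valid


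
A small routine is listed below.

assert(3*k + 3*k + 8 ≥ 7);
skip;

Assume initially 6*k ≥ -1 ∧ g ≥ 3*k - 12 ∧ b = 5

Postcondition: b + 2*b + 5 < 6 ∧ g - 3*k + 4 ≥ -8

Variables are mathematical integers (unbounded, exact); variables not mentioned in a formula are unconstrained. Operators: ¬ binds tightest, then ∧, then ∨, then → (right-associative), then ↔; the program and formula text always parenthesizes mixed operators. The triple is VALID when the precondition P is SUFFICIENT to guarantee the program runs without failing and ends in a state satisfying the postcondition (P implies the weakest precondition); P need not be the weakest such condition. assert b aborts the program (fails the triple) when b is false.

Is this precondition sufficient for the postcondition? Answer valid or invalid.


Working backward. After the program, the postcondition b + 2*b + 5 < 6 ∧ g - 3*k + 4 ≥ -8 must hold; in canonical form it is 3*b < 1 ∧ g ≥ 3*k - 12.
Before skip: 3*b < 1 ∧ g ≥ 3*k - 12
Before assert 3*k + 3*k + 8 ≥ 7: 6*k ≥ -1 ∧ 3*b < 1 ∧ g ≥ 3*k - 12
The weakest precondition is 6*k ≥ -1 ∧ 3*b < 1 ∧ g ≥ 3*k - 12.
Check whether 6*k ≥ -1 ∧ g ≥ 3*k - 12 ∧ b = 5 implies it.
Countermodel: at the initial state b = 5, g = -12, k = 0, the precondition holds but the weakest precondition fails.
Answer: invalid


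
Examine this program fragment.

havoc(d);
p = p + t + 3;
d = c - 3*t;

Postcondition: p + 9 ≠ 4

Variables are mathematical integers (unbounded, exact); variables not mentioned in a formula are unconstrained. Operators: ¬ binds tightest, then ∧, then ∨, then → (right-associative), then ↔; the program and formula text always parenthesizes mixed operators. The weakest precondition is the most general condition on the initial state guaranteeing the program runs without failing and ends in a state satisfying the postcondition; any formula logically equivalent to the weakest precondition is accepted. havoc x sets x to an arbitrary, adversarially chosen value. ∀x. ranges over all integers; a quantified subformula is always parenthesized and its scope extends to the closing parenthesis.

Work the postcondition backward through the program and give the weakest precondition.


Working backward. After the program, the postcondition p + 9 ≠ 4 must hold; in canonical form it is p ≠ -5.
Before d := c - 3*t: p ≠ -5
Before p := p + t + 3: p + t ≠ -8
Before havoc d: p + t ≠ -8
Answer: WP = p + t ≠ -8


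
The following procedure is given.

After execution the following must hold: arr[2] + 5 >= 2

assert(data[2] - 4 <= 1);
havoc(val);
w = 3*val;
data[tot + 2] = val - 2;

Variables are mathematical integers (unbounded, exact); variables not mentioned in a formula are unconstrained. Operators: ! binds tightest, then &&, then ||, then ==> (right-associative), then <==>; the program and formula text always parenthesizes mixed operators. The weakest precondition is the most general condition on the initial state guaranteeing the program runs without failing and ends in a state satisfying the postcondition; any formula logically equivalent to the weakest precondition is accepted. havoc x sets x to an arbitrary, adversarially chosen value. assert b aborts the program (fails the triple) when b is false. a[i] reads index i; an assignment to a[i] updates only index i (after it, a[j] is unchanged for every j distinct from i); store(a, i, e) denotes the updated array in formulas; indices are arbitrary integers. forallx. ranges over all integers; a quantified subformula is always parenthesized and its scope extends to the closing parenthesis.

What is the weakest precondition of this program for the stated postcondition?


Working backward. After the program, the postcondition arr[2] + 5 >= 2 must hold; in canonical form it is arr[2] >= -3.
Before data[tot + 2] := val - 2: arr[2] >= -3
Before w := 3*val: arr[2] >= -3
Before havoc val: arr[2] >= -3
Before assert data[2] - 4 <= 1: data[2] <= 5 && arr[2] >= -3
Answer: WP = data[2] <= 5 && arr[2] >= -3


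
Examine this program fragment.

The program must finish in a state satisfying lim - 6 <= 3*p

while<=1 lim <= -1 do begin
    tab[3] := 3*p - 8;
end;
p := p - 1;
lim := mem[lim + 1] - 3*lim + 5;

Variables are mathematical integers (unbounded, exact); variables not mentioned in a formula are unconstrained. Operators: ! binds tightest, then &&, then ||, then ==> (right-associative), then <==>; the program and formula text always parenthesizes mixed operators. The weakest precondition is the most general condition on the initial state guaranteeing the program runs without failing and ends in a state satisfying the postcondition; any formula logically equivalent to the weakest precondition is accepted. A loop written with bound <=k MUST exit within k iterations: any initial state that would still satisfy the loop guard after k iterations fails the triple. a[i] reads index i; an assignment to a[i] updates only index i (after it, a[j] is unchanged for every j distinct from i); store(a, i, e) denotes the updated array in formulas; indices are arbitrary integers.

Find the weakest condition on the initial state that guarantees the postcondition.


Working backward. After the program, the postcondition lim - 6 <= 3*p must hold; in canonical form it is lim <= 3*p + 6.
Before lim := mem[lim + 1] - 3*lim + 5: mem[lim + 1] <= 3*lim + 3*p + 1
Before p := p - 1: mem[lim + 1] <= 3*lim + 3*p - 2
Before the loop (bound <=1), unroll the exhaustion recursion (WP_0 = exit-now case; WP_j = one more guarded iteration, up to j = 1):
  WP_0: (!(lim <= -1)) && mem[lim + 1] <= 3*lim + 3*p - 2
  WP_1: (lim <= -1 ==> ((!(lim <= -1)) && mem[lim + 1] <= 3*lim + 3*p - 2)) && ((!(lim <= -1)) ==> mem[lim + 1] <= 3*lim + 3*p - 2)
So before the loop: (lim <= -1 ==> ((!(lim <= -1)) && mem[lim + 1] <= 3*lim + 3*p - 2)) && ((!(lim <= -1)) ==> mem[lim + 1] <= 3*lim + 3*p - 2)
Answer: WP = (lim <= -1 ==> ((!(lim <= -1)) && mem[lim + 1] <= 3*lim + 3*p - 2)) && ((!(lim <= -1)) ==> mem[lim + 1] <= 3*lim + 3*p - 2)


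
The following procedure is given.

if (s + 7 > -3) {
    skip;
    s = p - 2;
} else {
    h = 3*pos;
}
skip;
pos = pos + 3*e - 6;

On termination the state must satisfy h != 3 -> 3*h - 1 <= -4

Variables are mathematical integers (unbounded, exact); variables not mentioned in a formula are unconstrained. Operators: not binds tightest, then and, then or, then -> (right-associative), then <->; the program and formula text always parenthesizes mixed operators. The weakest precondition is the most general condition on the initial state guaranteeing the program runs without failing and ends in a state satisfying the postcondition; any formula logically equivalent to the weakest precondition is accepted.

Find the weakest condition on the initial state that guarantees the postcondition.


Working backward. After the program, the postcondition h != 3 -> 3*h - 1 <= -4 must hold; in canonical form it is h != 3 -> 3*h <= -3.
Before pos := pos + 3*e - 6: h != 3 -> 3*h <= -3
Before skip: h != 3 -> 3*h <= -3
Then branch requires h != 3 -> 3*h <= -3; else branch requires 3*pos != 3 -> 9*pos <= -3.
Before the if: (s > -10 -> (h != 3 -> 3*h <= -3)) and ((not (s > -10)) -> (3*pos != 3 -> 9*pos <= -3))
Answer: WP = (s > -10 -> (h != 3 -> 3*h <= -3)) and ((not (s > -10)) -> (3*pos != 3 -> 9*pos <= -3))


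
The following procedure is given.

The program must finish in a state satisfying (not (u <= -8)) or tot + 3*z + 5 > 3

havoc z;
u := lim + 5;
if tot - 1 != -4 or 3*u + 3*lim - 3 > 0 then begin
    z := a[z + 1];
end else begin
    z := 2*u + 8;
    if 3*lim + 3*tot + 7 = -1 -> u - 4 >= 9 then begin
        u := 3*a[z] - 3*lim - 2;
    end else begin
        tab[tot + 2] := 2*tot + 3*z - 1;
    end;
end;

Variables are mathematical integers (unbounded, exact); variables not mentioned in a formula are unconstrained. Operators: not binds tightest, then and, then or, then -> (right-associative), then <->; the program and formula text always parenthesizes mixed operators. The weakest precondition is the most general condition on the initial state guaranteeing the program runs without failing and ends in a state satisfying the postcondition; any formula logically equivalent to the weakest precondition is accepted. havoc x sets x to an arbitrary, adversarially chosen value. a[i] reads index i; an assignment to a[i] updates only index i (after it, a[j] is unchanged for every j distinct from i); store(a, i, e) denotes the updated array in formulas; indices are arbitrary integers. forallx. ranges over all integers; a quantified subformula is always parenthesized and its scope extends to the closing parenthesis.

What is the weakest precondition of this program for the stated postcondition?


Working backward. After the program, the postcondition (not (u <= -8)) or tot + 3*z + 5 > 3 must hold; in canonical form it is (not (u <= -8)) or tot + 3*z > -2.
Then branch requires (not (u <= -8)) or 3*a[z + 1] + tot > -2; else branch requires ((3*lim + 3*tot = -8 -> u >= 13) -> ((not (3*a[2*u + 8] <= 3*lim - 6)) or tot + 6*u > -26)) and ((not (3*lim + 3*tot = -8 -> u >= 13)) -> ((not (u <= -8)) or tot + 6*u > -26)).
Before the if: ((tot != -3 or 3*lim + 3*u > 3) -> ((not (u <= -8)) or 3*a[z + 1] + tot > -2)) and ((not (tot != -3 or 3*lim + 3*u > 3)) -> (((3*lim + 3*tot = -8 -> u >= 13) -> ((not (3*a[2*u + 8] <= 3*lim - 6)) or tot + 6*u > -26)) and ((not (3*lim + 3*tot = -8 -> u >= 13)) -> ((not (u <= -8)) or tot + 6*u > -26))))
Before u := lim + 5: ((tot != -3 or 6*lim > -12) -> ((not (lim <= -13)) or 3*a[z + 1] + tot > -2)) and ((not (tot != -3 or 6*lim > -12)) -> (((3*lim + 3*tot = -8 -> lim >= 8) -> ((not (3*a[2*lim + 18] <= 3*lim - 6)) or 6*lim + tot > -56)) and ((not (3*lim + 3*tot = -8 -> lim >= 8)) -> ((not (lim <= -13)) or 6*lim + tot > -56))))
Before havoc z: forall z_1. (((tot != -3 or 6*lim > -12) -> ((not (lim <= -13)) or 3*a[z_1 + 1] + tot > -2)) and ((not (tot != -3 or 6*lim > -12)) -> (((3*lim + 3*tot = -8 -> lim >= 8) -> ((not (3*a[2*lim + 18] <= 3*lim - 6)) or 6*lim + tot > -56)) and ((not (3*lim + 3*tot = -8 -> lim >= 8)) -> ((not (lim <= -13)) or 6*lim + tot > -56)))))
Answer: WP = forall z_1. (((tot != -3 or 6*lim > -12) -> ((not (lim <= -13)) or 3*a[z_1 + 1] + tot > -2)) and ((not (tot != -3 or 6*lim > -12)) -> (((3*lim + 3*tot = -8 -> lim >= 8) -> ((not (3*a[2*lim + 18] <= 3*lim - 6)) or 6*lim + tot > -56)) and ((not (3*lim + 3*tot = -8 -> lim >= 8)) -> ((not (lim <= -13)) or 6*lim + tot > -56)))))


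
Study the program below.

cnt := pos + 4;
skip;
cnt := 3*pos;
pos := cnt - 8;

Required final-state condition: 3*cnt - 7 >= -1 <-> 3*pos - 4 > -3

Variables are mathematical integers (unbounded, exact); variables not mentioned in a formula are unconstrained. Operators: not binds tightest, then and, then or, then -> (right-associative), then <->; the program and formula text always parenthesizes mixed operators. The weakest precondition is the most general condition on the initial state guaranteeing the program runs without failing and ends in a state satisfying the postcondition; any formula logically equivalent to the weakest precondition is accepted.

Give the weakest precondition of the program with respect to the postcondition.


Working backward. After the program, the postcondition 3*cnt - 7 >= -1 <-> 3*pos - 4 > -3 must hold; in canonical form it is 3*cnt >= 6 <-> 3*pos > 1.
Before pos := cnt - 8: 3*cnt >= 6 <-> 3*cnt > 25
Before cnt := 3*pos: 9*pos >= 6 <-> 9*pos > 25
Before skip: 9*pos >= 6 <-> 9*pos > 25
Before cnt := pos + 4: 9*pos >= 6 <-> 9*pos > 25
Answer: WP = 9*pos >= 6 <-> 9*pos > 25


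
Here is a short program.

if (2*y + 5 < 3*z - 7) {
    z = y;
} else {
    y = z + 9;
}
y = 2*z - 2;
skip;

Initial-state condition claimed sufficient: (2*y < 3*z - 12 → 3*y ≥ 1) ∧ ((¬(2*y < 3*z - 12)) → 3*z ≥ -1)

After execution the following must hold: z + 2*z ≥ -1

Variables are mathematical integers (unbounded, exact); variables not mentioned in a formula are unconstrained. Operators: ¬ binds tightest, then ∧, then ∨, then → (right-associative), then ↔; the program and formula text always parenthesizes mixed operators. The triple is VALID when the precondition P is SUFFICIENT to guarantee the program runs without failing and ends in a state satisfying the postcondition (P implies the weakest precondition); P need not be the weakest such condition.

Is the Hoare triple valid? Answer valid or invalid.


Working backward. After the program, the postcondition z + 2*z ≥ -1 must hold; in canonical form it is 3*z ≥ -1.
Before skip: 3*z ≥ -1
Before y := 2*z - 2: 3*z ≥ -1
Then branch requires 3*y ≥ -1; else branch requires 3*z ≥ -1.
Before the if: (2*y < 3*z - 12 → 3*y ≥ -1) ∧ ((¬(2*y < 3*z - 12)) → 3*z ≥ -1)
The weakest precondition is (2*y < 3*z - 12 → 3*y ≥ -1) ∧ ((¬(2*y < 3*z - 12)) → 3*z ≥ -1).
Check whether (2*y < 3*z - 12 → 3*y ≥ 1) ∧ ((¬(2*y < 3*z - 12)) → 3*z ≥ -1) implies it.
Every state satisfying the precondition satisfies the weakest precondition: the implication holds.
Answer: valid


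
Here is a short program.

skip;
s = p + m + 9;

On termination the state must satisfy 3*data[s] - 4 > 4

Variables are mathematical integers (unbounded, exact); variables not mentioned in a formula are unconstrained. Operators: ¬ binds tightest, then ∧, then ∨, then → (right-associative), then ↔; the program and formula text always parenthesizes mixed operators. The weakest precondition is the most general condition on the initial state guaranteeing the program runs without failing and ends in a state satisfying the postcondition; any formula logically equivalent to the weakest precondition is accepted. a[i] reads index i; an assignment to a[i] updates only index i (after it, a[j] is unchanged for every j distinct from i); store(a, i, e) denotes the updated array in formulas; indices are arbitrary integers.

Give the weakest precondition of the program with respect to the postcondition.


Working backward. After the program, the postcondition 3*data[s] - 4 > 4 must hold; in canonical form it is 3*data[s] > 8.
Before s := p + m + 9: 3*data[m + p + 9] > 8
Before skip: 3*data[m + p + 9] > 8
Answer: WP = 3*data[m + p + 9] > 8


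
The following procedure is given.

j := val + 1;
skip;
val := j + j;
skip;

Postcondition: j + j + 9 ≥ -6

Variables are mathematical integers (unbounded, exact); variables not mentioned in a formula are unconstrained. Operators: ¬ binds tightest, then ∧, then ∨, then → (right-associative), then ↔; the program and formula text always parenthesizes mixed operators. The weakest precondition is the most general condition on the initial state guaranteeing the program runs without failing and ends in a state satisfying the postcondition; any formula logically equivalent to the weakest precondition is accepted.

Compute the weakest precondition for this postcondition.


Working backward. After the program, the postcondition j + j + 9 ≥ -6 must hold; in canonical form it is 2*j ≥ -15.
Before skip: 2*j ≥ -15
Before val := j + j: 2*j ≥ -15
Before skip: 2*j ≥ -15
Before j := val + 1: 2*val ≥ -17
Answer: WP = 2*val ≥ -17


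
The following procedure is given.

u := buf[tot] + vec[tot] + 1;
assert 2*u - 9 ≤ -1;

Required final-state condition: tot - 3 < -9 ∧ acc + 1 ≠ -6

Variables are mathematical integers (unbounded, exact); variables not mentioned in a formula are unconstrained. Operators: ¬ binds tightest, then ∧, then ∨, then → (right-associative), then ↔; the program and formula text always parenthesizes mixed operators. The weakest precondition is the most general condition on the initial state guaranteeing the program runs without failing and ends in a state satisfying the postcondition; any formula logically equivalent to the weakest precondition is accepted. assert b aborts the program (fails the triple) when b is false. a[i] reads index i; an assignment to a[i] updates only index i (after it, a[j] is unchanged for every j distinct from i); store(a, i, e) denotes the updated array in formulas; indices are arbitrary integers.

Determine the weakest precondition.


Working backward. After the program, the postcondition tot - 3 < -9 ∧ acc + 1 ≠ -6 must hold; in canonical form it is tot < -6 ∧ acc ≠ -7.
Before assert 2*u - 9 ≤ -1: 2*u ≤ 8 ∧ tot < -6 ∧ acc ≠ -7
Before u := buf[tot] + vec[tot] + 1: 2*buf[tot] + 2*vec[tot] ≤ 6 ∧ tot < -6 ∧ acc ≠ -7
Answer: WP = 2*buf[tot] + 2*vec[tot] ≤ 6 ∧ tot < -6 ∧ acc ≠ -7


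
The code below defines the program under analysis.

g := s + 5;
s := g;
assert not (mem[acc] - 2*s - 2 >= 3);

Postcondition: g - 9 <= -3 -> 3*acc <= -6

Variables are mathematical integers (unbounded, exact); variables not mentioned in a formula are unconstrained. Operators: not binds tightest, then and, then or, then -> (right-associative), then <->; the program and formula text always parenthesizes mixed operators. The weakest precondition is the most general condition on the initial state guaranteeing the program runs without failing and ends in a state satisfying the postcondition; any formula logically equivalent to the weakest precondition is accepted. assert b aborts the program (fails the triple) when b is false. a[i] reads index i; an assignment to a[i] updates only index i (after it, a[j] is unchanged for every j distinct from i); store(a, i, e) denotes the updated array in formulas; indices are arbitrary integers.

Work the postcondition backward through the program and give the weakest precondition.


Working backward. After the program, the postcondition g - 9 <= -3 -> 3*acc <= -6 must hold; in canonical form it is g <= 6 -> 3*acc <= -6.
Before assert not (mem[acc] - 2*s - 2 >= 3): (not (mem[acc] >= 2*s + 5)) and (g <= 6 -> 3*acc <= -6)
Before s := g: (not (mem[acc] >= 2*g + 5)) and (g <= 6 -> 3*acc <= -6)
Before g := s + 5: (not (mem[acc] >= 2*s + 15)) and (s <= 1 -> 3*acc <= -6)
Answer: WP = (not (mem[acc] >= 2*s + 15)) and (s <= 1 -> 3*acc <= -6)


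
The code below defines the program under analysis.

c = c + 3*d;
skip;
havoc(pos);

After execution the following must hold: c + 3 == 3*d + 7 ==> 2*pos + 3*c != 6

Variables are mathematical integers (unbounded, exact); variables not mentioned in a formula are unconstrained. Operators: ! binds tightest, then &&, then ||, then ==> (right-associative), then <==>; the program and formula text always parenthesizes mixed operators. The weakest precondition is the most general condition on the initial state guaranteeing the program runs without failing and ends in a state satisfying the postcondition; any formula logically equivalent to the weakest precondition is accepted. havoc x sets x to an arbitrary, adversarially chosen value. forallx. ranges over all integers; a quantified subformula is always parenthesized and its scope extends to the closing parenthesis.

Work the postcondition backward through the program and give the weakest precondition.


Working backward. After the program, the postcondition c + 3 == 3*d + 7 ==> 2*pos + 3*c != 6 must hold; in canonical form it is c == 3*d + 4 ==> 3*c + 2*pos != 6.
Before havoc pos: forall pos_1. (c == 3*d + 4 ==> 3*c + 2*pos_1 != 6)
Before skip: forall pos_1. (c == 3*d + 4 ==> 3*c + 2*pos_1 != 6)
Before c := c + 3*d: forall pos_1. (c == 4 ==> 3*c + 9*d + 2*pos_1 != 6)
Answer: WP = forall pos_1. (c == 4 ==> 3*c + 9*d + 2*pos_1 != 6)


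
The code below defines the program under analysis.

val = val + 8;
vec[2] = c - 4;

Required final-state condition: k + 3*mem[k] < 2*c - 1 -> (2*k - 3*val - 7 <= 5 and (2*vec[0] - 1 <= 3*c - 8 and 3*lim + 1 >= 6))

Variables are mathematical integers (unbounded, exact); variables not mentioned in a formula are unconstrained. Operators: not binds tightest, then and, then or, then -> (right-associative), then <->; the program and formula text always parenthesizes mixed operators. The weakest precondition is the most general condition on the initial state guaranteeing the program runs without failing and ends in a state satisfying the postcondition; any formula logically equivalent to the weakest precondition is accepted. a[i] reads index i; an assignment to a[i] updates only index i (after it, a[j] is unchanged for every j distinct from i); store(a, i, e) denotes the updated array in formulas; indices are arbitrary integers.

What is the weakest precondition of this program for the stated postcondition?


Working backward. After the program, the postcondition k + 3*mem[k] < 2*c - 1 -> (2*k - 3*val - 7 <= 5 and (2*vec[0] - 1 <= 3*c - 8 and 3*lim + 1 >= 6)) must hold; in canonical form it is 3*mem[k] + k < 2*c - 1 -> (2*k <= 3*val + 12 and 2*vec[0] <= 3*c - 7 and 3*lim >= 5).
Before vec[2] := c - 4: 3*mem[k] + k < 2*c - 1 -> (2*k <= 3*val + 12 and 2*vec[0] <= 3*c - 7 and 3*lim >= 5)
Before val := val + 8: 3*mem[k] + k < 2*c - 1 -> (2*k <= 3*val + 36 and 2*vec[0] <= 3*c - 7 and 3*lim >= 5)
Answer: WP = 3*mem[k] + k < 2*c - 1 -> (2*k <= 3*val + 36 and 2*vec[0] <= 3*c - 7 and 3*lim >= 5)


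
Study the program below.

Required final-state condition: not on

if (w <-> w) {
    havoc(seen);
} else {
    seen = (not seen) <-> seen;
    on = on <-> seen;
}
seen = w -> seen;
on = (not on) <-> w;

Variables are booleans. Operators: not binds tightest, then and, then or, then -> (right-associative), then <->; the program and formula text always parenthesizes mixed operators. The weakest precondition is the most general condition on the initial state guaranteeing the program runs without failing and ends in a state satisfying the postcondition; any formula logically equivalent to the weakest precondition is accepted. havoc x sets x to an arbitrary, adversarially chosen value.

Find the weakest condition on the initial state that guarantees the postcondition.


Working backward. After the program, not on must hold.
Before on := (not on) <-> w: not ((not on) <-> w)
Before seen := w -> seen: not ((not on) <-> w)
Then branch requires not ((not on) <-> w); else branch requires not ((not (on <-> ((not seen) <-> seen))) <-> w).
Before the if: not ((not on) <-> w)
Answer: WP = not ((not on) <-> w)


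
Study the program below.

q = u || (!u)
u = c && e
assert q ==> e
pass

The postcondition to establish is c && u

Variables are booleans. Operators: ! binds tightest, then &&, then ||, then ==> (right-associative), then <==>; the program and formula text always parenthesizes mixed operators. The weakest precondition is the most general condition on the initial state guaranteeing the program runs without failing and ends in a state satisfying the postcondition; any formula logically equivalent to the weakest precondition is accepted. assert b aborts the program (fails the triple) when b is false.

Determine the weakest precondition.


Working backward. After the program, c && u must hold.
Before skip: c && u
Before assert q ==> e: (q ==> e) && c && u
Before u := c && e: (q ==> e) && c && e
Before q := u || (!u): e && c
Answer: WP = e && c


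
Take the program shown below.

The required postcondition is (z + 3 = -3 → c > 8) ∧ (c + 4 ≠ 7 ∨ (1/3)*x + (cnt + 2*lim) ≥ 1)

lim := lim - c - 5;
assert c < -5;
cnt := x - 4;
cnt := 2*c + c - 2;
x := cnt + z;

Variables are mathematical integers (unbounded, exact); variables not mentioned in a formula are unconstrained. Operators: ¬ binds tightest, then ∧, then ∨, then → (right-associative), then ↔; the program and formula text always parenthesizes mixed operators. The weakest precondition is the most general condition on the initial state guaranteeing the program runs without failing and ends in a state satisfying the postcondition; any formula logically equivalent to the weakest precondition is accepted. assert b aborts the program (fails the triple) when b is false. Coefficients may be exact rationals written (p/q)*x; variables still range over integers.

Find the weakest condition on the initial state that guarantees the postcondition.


Working backward. After the program, the postcondition (z + 3 = -3 → c > 8) ∧ (c + 4 ≠ 7 ∨ (1/3)*x + (cnt + 2*lim) ≥ 1) must hold; in canonical form it is (z = -6 → c > 8) ∧ (c ≠ 3 ∨ cnt + 2*lim + (1/3)*x ≥ 1).
Before x := cnt + z: (z = -6 → c > 8) ∧ (c ≠ 3 ∨ (4/3)*cnt + 2*lim + (1/3)*z ≥ 1)
Before cnt := 2*c + c - 2: (z = -6 → c > 8) ∧ (c ≠ 3 ∨ 4*c + 2*lim + (1/3)*z ≥ 11/3)
Before cnt := x - 4: (z = -6 → c > 8) ∧ (c ≠ 3 ∨ 4*c + 2*lim + (1/3)*z ≥ 11/3)
Before assert c < -5: c < -5 ∧ (z = -6 → c > 8) ∧ (c ≠ 3 ∨ 4*c + 2*lim + (1/3)*z ≥ 11/3)
Before lim := lim - c - 5: c < -5 ∧ (z = -6 → c > 8) ∧ (c ≠ 3 ∨ 2*c + 2*lim + (1/3)*z ≥ 41/3)
Answer: WP = c < -5 ∧ (z = -6 → c > 8) ∧ (c ≠ 3 ∨ 2*c + 2*lim + (1/3)*z ≥ 41/3)


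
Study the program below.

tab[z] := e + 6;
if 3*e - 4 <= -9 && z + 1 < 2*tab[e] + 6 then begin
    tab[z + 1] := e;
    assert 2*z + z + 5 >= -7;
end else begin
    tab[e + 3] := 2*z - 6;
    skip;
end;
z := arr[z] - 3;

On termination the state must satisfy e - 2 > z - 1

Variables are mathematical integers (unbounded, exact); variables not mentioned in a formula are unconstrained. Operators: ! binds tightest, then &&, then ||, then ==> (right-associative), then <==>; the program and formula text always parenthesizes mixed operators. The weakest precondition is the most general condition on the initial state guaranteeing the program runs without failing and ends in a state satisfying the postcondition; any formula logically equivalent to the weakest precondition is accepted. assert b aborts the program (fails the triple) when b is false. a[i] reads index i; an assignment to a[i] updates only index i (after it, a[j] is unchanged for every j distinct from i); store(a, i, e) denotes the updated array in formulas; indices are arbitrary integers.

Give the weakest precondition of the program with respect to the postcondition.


Working backward. After the program, the postcondition e - 2 > z - 1 must hold; in canonical form it is e > z + 1.
Before z := arr[z] - 3: e > arr[z] - 2
Then branch requires 3*z >= -12 && e > arr[z] - 2; else branch requires e > arr[z] - 2.
Before the if: ((3*e <= -5 && z < 2*tab[e] + 5) ==> (3*z >= -12 && e > arr[z] - 2)) && ((!(3*e <= -5 && z < 2*tab[e] + 5)) ==> e > arr[z] - 2)
Before tab[z] := e + 6: ((3*e <= -5 && z < 2*store(tab, z, e + 6)[e] + 5) ==> (3*z >= -12 && e > arr[z] - 2)) && ((!(3*e <= -5 && z < 2*store(tab, z, e + 6)[e] + 5)) ==> e > arr[z] - 2)
Answer: WP = ((3*e <= -5 && z < 2*store(tab, z, e + 6)[e] + 5) ==> (3*z >= -12 && e > arr[z] - 2)) && ((!(3*e <= -5 && z < 2*store(tab, z, e + 6)[e] + 5)) ==> e > arr[z] - 2)


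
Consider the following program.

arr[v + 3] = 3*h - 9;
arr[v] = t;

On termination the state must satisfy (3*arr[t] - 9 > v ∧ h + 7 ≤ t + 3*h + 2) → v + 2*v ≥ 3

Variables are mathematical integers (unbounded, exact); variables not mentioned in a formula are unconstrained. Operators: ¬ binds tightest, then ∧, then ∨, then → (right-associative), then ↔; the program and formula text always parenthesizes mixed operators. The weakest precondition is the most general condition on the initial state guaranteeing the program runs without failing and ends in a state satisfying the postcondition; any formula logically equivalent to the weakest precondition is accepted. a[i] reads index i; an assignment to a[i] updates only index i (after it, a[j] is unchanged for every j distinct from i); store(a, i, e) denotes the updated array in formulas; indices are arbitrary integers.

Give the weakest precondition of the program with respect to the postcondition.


Working backward. After the program, the postcondition (3*arr[t] - 9 > v ∧ h + 7 ≤ t + 3*h + 2) → v + 2*v ≥ 3 must hold; in canonical form it is (3*arr[t] > v + 9 ∧ 2*h + t ≥ 5) → 3*v ≥ 3.
Before arr[v] := t: (3*store(arr, v, t)[t] > v + 9 ∧ 2*h + t ≥ 5) → 3*v ≥ 3
Before arr[v + 3] := 3*h - 9: (3*store(store(arr, v + 3, 3*h - 9), v, t)[t] > v + 9 ∧ 2*h + t ≥ 5) → 3*v ≥ 3
Answer: WP = (3*store(store(arr, v + 3, 3*h - 9), v, t)[t] > v + 9 ∧ 2*h + t ≥ 5) → 3*v ≥ 3


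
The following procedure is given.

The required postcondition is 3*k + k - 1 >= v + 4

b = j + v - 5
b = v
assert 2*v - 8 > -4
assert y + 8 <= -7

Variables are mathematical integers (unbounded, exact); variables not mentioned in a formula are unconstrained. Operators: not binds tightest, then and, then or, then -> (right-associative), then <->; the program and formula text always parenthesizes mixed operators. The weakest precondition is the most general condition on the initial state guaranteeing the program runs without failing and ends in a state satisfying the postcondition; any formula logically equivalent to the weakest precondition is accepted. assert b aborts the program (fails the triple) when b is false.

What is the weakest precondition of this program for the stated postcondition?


Working backward. After the program, the postcondition 3*k + k - 1 >= v + 4 must hold; in canonical form it is 4*k >= v + 5.
Before assert y + 8 <= -7: y <= -15 and 4*k >= v + 5
Before assert 2*v - 8 > -4: 2*v > 4 and y <= -15 and 4*k >= v + 5
Before b := v: 2*v > 4 and y <= -15 and 4*k >= v + 5
Before b := j + v - 5: 2*v > 4 and y <= -15 and 4*k >= v + 5
Answer: WP = 2*v > 4 and y <= -15 and 4*k >= v + 5


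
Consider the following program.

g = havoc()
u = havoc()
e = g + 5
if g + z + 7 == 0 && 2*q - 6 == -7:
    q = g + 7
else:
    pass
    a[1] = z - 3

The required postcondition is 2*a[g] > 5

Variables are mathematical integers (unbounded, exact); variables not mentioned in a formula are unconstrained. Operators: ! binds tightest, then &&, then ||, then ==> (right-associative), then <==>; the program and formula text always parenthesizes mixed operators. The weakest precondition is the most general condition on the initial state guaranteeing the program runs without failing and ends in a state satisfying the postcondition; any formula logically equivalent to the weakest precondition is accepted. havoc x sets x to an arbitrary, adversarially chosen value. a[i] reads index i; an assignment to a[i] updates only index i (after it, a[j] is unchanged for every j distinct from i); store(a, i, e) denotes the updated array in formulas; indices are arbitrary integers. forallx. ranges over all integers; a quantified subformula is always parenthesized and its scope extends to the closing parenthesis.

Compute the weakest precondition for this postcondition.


Working backward. After the program, 2*a[g] > 5 must hold.
Then branch requires 2*a[g] > 5; else branch requires 2*store(a, 1, z - 3)[g] > 5.
Before the if: ((g + z == -7 && 2*q == -1) ==> 2*a[g] > 5) && ((!(g + z == -7 && 2*q == -1)) ==> 2*store(a, 1, z - 3)[g] > 5)
Before e := g + 5: ((g + z == -7 && 2*q == -1) ==> 2*a[g] > 5) && ((!(g + z == -7 && 2*q == -1)) ==> 2*store(a, 1, z - 3)[g] > 5)
Before havoc u: ((g + z == -7 && 2*q == -1) ==> 2*a[g] > 5) && ((!(g + z == -7 && 2*q == -1)) ==> 2*store(a, 1, z - 3)[g] > 5)
Before havoc g: forall g_1. (((g_1 + z == -7 && 2*q == -1) ==> 2*a[g_1] > 5) && ((!(g_1 + z == -7 && 2*q == -1)) ==> 2*store(a, 1, z - 3)[g_1] > 5))
Answer: WP = forall g_1. (((g_1 + z == -7 && 2*q == -1) ==> 2*a[g_1] > 5) && ((!(g_1 + z == -7 && 2*q == -1)) ==> 2*store(a, 1, z - 3)[g_1] > 5))


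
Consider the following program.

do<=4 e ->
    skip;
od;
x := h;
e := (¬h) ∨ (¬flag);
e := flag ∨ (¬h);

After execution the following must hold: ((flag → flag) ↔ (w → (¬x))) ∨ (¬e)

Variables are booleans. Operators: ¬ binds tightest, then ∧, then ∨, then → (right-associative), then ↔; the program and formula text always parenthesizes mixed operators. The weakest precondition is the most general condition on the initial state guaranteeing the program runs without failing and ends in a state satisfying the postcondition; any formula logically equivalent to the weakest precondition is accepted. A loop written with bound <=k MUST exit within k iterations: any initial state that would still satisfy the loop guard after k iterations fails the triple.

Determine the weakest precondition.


Working backward. After the program, the postcondition ((flag → flag) ↔ (w → (¬x))) ∨ (¬e) must hold; in canonical form it is (w → (¬x)) ∨ (¬e).
Before e := flag ∨ (¬h): (w → (¬x)) ∨ (¬(flag ∨ (¬h)))
Before e := (¬h) ∨ (¬flag): (w → (¬x)) ∨ (¬(flag ∨ (¬h)))
Before x := h: (w → (¬h)) ∨ (¬(flag ∨ (¬h)))
Before the loop (bound <=4), unroll the exhaustion recursion (WP_0 = exit-now case; WP_j = one more guarded iteration, up to j = 4):
  WP_0: (¬e) ∧ ((w → (¬h)) ∨ (¬(flag ∨ (¬h))))
  WP_1: (e → ((¬e) ∧ ((w → (¬h)) ∨ (¬(flag ∨ (¬h)))))) ∧ ((¬e) → ((w → (¬h)) ∨ (¬(flag ∨ (¬h)))))
  WP_2: (e → ((e → ((¬e) ∧ ((w → (¬h)) ∨ (¬(flag ∨ (¬h)))))) ∧ ((¬e) → ((w → (¬h)) ∨ (¬(flag ∨ (¬h))))))) ∧ ((¬e) → ((w → (¬h)) ∨ (¬(flag ∨ (¬h)))))
  WP_3: (e → ((e → ((e → ((¬e) ∧ ((w → (¬h)) ∨ (¬(flag ∨ (¬h)))))) ∧ ((¬e) → ((w → (¬h)) ∨ (¬(flag ∨ (¬h))))))) ∧ ((¬e) → ((w → (¬h)) ∨ (¬(flag ∨ (¬h))))))) ∧ ((¬e) → ((w → (¬h)) ∨ (¬(flag ∨ (¬h)))))
  WP_4: (e → ((e → ((e → ((e → ((¬e) ∧ ((w → (¬h)) ∨ (¬(flag ∨ (¬h)))))) ∧ ((¬e) → ((w → (¬h)) ∨ (¬(flag ∨ (¬h))))))) ∧ ((¬e) → ((w → (¬h)) ∨ (¬(flag ∨ (¬h))))))) ∧ ((¬e) → ((w → (¬h)) ∨ (¬(flag ∨ (¬h))))))) ∧ ((¬e) → ((w → (¬h)) ∨ (¬(flag ∨ (¬h)))))
So before the loop: (e → ((e → ((e → ((e → ((¬e) ∧ ((w → (¬h)) ∨ (¬(flag ∨ (¬h)))))) ∧ ((¬e) → ((w → (¬h)) ∨ (¬(flag ∨ (¬h))))))) ∧ ((¬e) → ((w → (¬h)) ∨ (¬(flag ∨ (¬h))))))) ∧ ((¬e) → ((w → (¬h)) ∨ (¬(flag ∨ (¬h))))))) ∧ ((¬e) → ((w → (¬h)) ∨ (¬(flag ∨ (¬h)))))
Answer: WP = (e → ((e → ((e → ((e → ((¬e) ∧ ((w → (¬h)) ∨ (¬(flag ∨ (¬h)))))) ∧ ((¬e) → ((w → (¬h)) ∨ (¬(flag ∨ (¬h))))))) ∧ ((¬e) → ((w → (¬h)) ∨ (¬(flag ∨ (¬h))))))) ∧ ((¬e) → ((w → (¬h)) ∨ (¬(flag ∨ (¬h))))))) ∧ ((¬e) → ((w → (¬h)) ∨ (¬(flag ∨ (¬h)))))


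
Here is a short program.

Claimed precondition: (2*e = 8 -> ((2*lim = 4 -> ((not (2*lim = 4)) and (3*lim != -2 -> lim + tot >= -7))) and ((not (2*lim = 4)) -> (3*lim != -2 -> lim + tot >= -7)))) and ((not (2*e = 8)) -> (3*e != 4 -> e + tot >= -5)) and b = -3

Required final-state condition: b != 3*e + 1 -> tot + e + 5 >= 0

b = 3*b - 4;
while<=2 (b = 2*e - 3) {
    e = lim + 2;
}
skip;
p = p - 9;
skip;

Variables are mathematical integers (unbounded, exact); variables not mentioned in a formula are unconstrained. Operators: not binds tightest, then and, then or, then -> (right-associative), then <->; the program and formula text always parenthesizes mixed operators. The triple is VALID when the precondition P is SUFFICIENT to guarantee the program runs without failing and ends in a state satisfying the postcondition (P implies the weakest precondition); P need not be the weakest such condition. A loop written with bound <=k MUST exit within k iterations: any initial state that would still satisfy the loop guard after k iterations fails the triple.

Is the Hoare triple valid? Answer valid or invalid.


Working backward. After the program, the postcondition b != 3*e + 1 -> tot + e + 5 >= 0 must hold; in canonical form it is b != 3*e + 1 -> e + tot >= -5.
Before skip: b != 3*e + 1 -> e + tot >= -5
Before p := p - 9: b != 3*e + 1 -> e + tot >= -5
Before skip: b != 3*e + 1 -> e + tot >= -5
Before the loop (bound <=2), unroll the exhaustion recursion (WP_0 = exit-now case; WP_j = one more guarded iteration, up to j = 2):
  WP_0: (not (b = 2*e - 3)) and (b != 3*e + 1 -> e + tot >= -5)
  WP_1: (b = 2*e - 3 -> ((not (b = 2*lim + 1)) and (b != 3*lim + 7 -> lim + tot >= -7))) and ((not (b = 2*e - 3)) -> (b != 3*e + 1 -> e + tot >= -5))
  WP_2: (b = 2*e - 3 -> ((b = 2*lim + 1 -> ((not (b = 2*lim + 1)) and (b != 3*lim + 7 -> lim + tot >= -7))) and ((not (b = 2*lim + 1)) -> (b != 3*lim + 7 -> lim + tot >= -7)))) and ((not (b = 2*e - 3)) -> (b != 3*e + 1 -> e + tot >= -5))
So before the loop: (b = 2*e - 3 -> ((b = 2*lim + 1 -> ((not (b = 2*lim + 1)) and (b != 3*lim + 7 -> lim + tot >= -7))) and ((not (b = 2*lim + 1)) -> (b != 3*lim + 7 -> lim + tot >= -7)))) and ((not (b = 2*e - 3)) -> (b != 3*e + 1 -> e + tot >= -5))
Before b := 3*b - 4: (3*b = 2*e + 1 -> ((3*b = 2*lim + 5 -> ((not (3*b = 2*lim + 5)) and (3*b != 3*lim + 11 -> lim + tot >= -7))) and ((not (3*b = 2*lim + 5)) -> (3*b != 3*lim + 11 -> lim + tot >= -7)))) and ((not (3*b = 2*e + 1)) -> (3*b != 3*e + 5 -> e + tot >= -5))
The weakest precondition is (3*b = 2*e + 1 -> ((3*b = 2*lim + 5 -> ((not (3*b = 2*lim + 5)) and (3*b != 3*lim + 11 -> lim + tot >= -7))) and ((not (3*b = 2*lim + 5)) -> (3*b != 3*lim + 11 -> lim + tot >= -7)))) and ((not (3*b = 2*e + 1)) -> (3*b != 3*e + 5 -> e + tot >= -5)).
Check whether (2*e = 8 -> ((2*lim = 4 -> ((not (2*lim = 4)) and (3*lim != -2 -> lim + tot >= -7))) and ((not (2*lim = 4)) -> (3*lim != -2 -> lim + tot >= -7)))) and ((not (2*e = 8)) -> (3*e != 4 -> e + tot >= -5)) and b = -3 implies it.
Countermodel: at the initial state b = -3, e = -5, lim = -8, tot = 0, the precondition holds but the weakest precondition fails.
Answer: invalid


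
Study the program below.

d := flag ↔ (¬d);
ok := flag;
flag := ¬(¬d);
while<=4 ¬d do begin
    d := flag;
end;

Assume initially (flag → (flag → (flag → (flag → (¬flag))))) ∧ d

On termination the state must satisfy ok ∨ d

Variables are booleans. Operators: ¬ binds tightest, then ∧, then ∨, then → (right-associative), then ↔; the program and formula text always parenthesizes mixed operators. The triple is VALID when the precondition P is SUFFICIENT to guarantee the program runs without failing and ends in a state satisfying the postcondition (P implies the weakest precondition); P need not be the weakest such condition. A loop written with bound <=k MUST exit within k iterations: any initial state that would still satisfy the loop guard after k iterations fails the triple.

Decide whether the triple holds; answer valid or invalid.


Working backward. After the program, ok ∨ d must hold.
Before the loop (bound <=4), unroll the exhaustion recursion (WP_0 = exit-now case; WP_j = one more guarded iteration, up to j = 4):
  WP_0: d ∧ (ok ∨ d)
  WP_1: ((¬d) → (flag ∧ (ok ∨ flag))) ∧ (d → (ok ∨ d))
  WP_2: ((¬d) → (((¬flag) → (flag ∧ (ok ∨ flag))) ∧ (flag → (ok ∨ flag)))) ∧ (d → (ok ∨ d))
  WP_3: ((¬d) → (((¬flag) → (((¬flag) → (flag ∧ (ok ∨ flag))) ∧ (flag → (ok ∨ flag)))) ∧ (flag → (ok ∨ flag)))) ∧ (d → (ok ∨ d))
  WP_4: ((¬d) → (((¬flag) → (((¬flag) → (((¬flag) → (flag ∧ (ok ∨ flag))) ∧ (flag → (ok ∨ flag)))) ∧ (flag → (ok ∨ flag)))) ∧ (flag → (ok ∨ flag)))) ∧ (d → (ok ∨ d))
So before the loop: ((¬d) → (((¬flag) → (((¬flag) → (((¬flag) → (flag ∧ (ok ∨ flag))) ∧ (flag → (ok ∨ flag)))) ∧ (flag → (ok ∨ flag)))) ∧ (flag → (ok ∨ flag)))) ∧ (d → (ok ∨ d))
Before flag := ¬(¬d): ((¬d) → (((¬d) → (((¬d) → (((¬d) → (d ∧ (ok ∨ d))) ∧ (d → (ok ∨ d)))) ∧ (d → (ok ∨ d)))) ∧ (d → (ok ∨ d)))) ∧ (d → (ok ∨ d))
Before ok := flag: ((¬d) → (((¬d) → (((¬d) → (((¬d) → (d ∧ (flag ∨ d))) ∧ (d → (flag ∨ d)))) ∧ (d → (flag ∨ d)))) ∧ (d → (flag ∨ d)))) ∧ (d → (flag ∨ d))
Before d := flag ↔ (¬d): ((¬(flag ↔ (¬d))) → (((¬(flag ↔ (¬d))) → (((¬(flag ↔ (¬d))) → (((¬(flag ↔ (¬d))) → ((flag ↔ (¬d)) ∧ (flag ∨ (flag ↔ (¬d))))) ∧ ((flag ↔ (¬d)) → (flag ∨ (flag ↔ (¬d)))))) ∧ ((flag ↔ (¬d)) → (flag ∨ (flag ↔ (¬d)))))) ∧ ((flag ↔ (¬d)) → (flag ∨ (flag ↔ (¬d)))))) ∧ ((flag ↔ (¬d)) → (flag ∨ (flag ↔ (¬d))))
The weakest precondition is ((¬(flag ↔ (¬d))) → (((¬(flag ↔ (¬d))) → (((¬(flag ↔ (¬d))) → (((¬(flag ↔ (¬d))) → ((flag ↔ (¬d)) ∧ (flag ∨ (flag ↔ (¬d))))) ∧ ((flag ↔ (¬d)) → (flag ∨ (flag ↔ (¬d)))))) ∧ ((flag ↔ (¬d)) → (flag ∨ (flag ↔ (¬d)))))) ∧ ((flag ↔ (¬d)) → (flag ∨ (flag ↔ (¬d)))))) ∧ ((flag ↔ (¬d)) → (flag ∨ (flag ↔ (¬d)))).
Check whether (flag → (flag → (flag → (flag → (¬flag))))) ∧ d implies it.
Every state satisfying the precondition satisfies the weakest precondition: the implication holds.
Answer: valid
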